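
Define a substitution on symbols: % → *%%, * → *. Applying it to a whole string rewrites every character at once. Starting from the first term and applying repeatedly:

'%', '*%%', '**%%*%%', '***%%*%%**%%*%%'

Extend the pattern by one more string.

φ(***%%*%%**%%*%%) expands symbol-by-symbol to * * * *%% *%% * *%% *%% * * *%% *%% * *%% *%%; joining the 15 pieces gives the next term.

****%%*%%**%%*%%***%%*%%**%%*%%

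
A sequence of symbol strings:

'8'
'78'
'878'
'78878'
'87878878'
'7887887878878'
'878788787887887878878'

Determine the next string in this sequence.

7887887878878878788787887887878878

From term 3 onward, concatenate the second-to-last term with the last: 8·78 = 878, 78·878 = 78878, …
Continuing: 7887887878878 · 878788787887887878878 gives term 8.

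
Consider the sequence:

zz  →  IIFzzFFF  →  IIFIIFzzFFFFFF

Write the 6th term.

IIFIIFIIFIIFIIFzzFFFFFFFFFFFFFFF

s(k+1) = IIF·s(k)·FFF, so each term gains IIF as a prefix and FFF as a suffix.
From IIFIIFzzFFFFFF, 3 further steps: IIFIIFzzFFFFFF → IIFIIFIIFzzFFFFFFFFF → IIFIIFIIFIIFzzFFFFFFFFFFFF → (answer).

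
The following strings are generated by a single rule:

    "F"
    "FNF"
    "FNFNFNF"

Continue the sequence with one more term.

Each string is two copies of the previous one joined by 'N'.
Doubling FNFNFNF with 'N' between the halves:

FNFNFNFNFNFNFNF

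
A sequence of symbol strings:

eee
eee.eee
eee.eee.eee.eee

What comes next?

Every step duplicates the string with '.' between the halves.
One more doubling of eee.eee.eee.eee gives the answer.

eee.eee.eee.eee.eee.eee.eee.eee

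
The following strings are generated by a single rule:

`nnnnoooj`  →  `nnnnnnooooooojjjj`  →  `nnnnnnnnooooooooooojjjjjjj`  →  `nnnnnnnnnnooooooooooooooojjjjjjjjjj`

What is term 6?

nnnnnnnnnnnnnnooooooooooooooooooooooojjjjjjjjjjjjjjjj

Term n consists of 2n+2 n's, followed by 4n-1 o's, followed by 3n-2 j's (n = 1, 2, …).
Setting n = 6 gives 14, 23, 16 characters in each block.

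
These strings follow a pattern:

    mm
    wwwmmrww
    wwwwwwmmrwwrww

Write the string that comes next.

s(k+1) = www·s(k)·rww, so each term gains www as a prefix and rww as a suffix.
One more step from wwwwwwmmrwwrww gives the answer.

wwwwwwwwwmmrwwrwwrww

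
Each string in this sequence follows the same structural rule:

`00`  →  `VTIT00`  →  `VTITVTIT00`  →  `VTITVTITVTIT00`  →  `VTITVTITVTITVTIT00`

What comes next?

Every step adds VTIT at the front: s(k+1) = VTIT·s(k).
So the next term is VTIT·VTITVTITVTITVTIT00.

VTITVTITVTITVTITVTIT00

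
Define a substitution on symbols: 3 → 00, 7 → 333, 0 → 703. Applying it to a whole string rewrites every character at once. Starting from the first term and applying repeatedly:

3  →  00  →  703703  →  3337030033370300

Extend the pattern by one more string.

0000003337030070370300000033370300703703

φ(3337030033370300) expands symbol-by-symbol to 00 00 00 333 703 00 703 703 00 00 00 333 703 00 703 703; joining the 16 pieces gives the next term.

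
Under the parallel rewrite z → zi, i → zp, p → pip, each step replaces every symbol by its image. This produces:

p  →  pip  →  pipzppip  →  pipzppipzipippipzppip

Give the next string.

pipzppipzipippipzppipzizppipzppippipzppipzipippipzppip

Replace each of the 21 characters of pipzppipzipippipzppip in place — pip zp pip zi pip pip zp pip zi zp pip zp pip pip zp pip zi pip pip zp pip — and concatenate.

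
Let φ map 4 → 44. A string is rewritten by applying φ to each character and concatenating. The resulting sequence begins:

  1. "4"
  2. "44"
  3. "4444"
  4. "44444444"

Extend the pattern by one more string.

4444444444444444

Expanding 44444444: 4→44, 4→44, 4→44, 4→44, 4→44, 4→44, 4→44, 4→44. Concatenated: 44 44 44 44 44 44 44 44.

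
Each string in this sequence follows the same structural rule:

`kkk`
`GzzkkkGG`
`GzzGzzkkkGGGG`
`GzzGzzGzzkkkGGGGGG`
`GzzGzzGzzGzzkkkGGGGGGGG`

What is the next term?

Every step adds Gzz to the front and GG to the end of the previous string.
Applying this once more to GzzGzzGzzGzzkkkGGGGGGGG:

GzzGzzGzzGzzGzzkkkGGGGGGGGGG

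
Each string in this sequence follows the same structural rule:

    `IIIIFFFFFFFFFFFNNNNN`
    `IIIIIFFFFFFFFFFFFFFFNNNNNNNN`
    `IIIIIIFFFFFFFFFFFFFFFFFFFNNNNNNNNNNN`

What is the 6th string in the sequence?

Reading off run lengths: I runs 4, 5, 6; F runs 11, 15, 19; N runs 5, 8, 11 — each is linear in n, where the shown terms are n = 2, 3, 4.
At n = 7 the blocks have lengths 9, 31, 20.

IIIIIIIIIFFFFFFFFFFFFFFFFFFFFFFFFFFFFFFFNNNNNNNNNNNNNNNNNNNN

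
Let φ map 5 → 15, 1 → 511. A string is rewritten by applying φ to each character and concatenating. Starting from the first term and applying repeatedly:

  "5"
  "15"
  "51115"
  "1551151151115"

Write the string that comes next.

Applying the rule to each of the 13 symbols of 1551151151115 gives the pieces 511 15 15 511 511 15 511 511 15 511 511 511 15, which concatenate to the answer.

5111515511511155115111551151151115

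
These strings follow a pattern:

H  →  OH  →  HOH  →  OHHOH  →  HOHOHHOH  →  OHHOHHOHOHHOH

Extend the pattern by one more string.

HOHOHHOHOHHOHHOHOHHOH

This is a Fibonacci-style word recurrence s(k) = s(k−2)·s(k−1): e.g. H·OH = HOH.
The next term joins HOHOHHOH and OHHOHHOHOHHOH.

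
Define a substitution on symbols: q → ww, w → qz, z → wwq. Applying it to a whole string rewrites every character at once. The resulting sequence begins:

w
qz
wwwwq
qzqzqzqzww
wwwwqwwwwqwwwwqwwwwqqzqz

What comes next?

Applying the rule to each of the 24 symbols of wwwwqwwwwqwwwwqwwwwqqzqz gives the pieces qz qz qz qz ww qz qz qz qz ww qz qz qz qz ww qz qz qz qz ww ww wwq ww wwq, which concatenate to the answer.

qzqzqzqzwwqzqzqzqzwwqzqzqzqzwwqzqzqzqzwwwwwwqwwwwq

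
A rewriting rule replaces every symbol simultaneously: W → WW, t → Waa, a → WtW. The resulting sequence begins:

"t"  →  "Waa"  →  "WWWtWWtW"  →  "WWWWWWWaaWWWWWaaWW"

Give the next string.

φ(WWWWWWWaaWWWWWaaWW) expands symbol-by-symbol to WW WW WW WW WW WW WW WtW WtW WW WW WW WW WW WtW WtW WW WW; joining the 18 pieces gives the next term.

WWWWWWWWWWWWWWWtWWtWWWWWWWWWWWWtWWtWWWWW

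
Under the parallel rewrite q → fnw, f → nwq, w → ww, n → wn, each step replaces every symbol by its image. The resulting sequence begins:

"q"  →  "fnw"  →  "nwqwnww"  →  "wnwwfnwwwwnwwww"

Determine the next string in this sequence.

wwwnwwwwnwqwnwwwwwwwwwnwwwwwwww

Replace each of the 15 characters of wnwwfnwwwwnwwww in place — ww wn ww ww nwq wn ww ww ww ww wn ww ww ww ww — and concatenate.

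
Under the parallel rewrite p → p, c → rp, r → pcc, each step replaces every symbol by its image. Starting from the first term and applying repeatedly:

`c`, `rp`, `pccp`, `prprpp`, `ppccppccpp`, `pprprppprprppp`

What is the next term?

pppccppccppppccppccppp

Replace each of the 14 characters of pprprppprprppp in place — p p pcc p pcc p p p pcc p pcc p p p — and concatenate.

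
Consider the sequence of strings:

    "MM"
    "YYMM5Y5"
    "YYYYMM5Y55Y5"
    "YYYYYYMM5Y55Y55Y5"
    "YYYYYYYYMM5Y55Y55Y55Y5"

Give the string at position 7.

Every step adds YY to the front and 5Y5 to the end of the previous string.
From YYYYYYYYMM5Y55Y55Y55Y5, 2 further steps: YYYYYYYYMM5Y55Y55Y55Y5 → YYYYYYYYYYMM5Y55Y55Y55Y55Y5 → (answer).

YYYYYYYYYYYYMM5Y55Y55Y55Y55Y55Y5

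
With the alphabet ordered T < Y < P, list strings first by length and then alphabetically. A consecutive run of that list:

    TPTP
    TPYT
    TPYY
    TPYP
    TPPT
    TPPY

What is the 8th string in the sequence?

Stepping forward 2 times from TPPY: TPPY → TPPP, then the target.

YTTT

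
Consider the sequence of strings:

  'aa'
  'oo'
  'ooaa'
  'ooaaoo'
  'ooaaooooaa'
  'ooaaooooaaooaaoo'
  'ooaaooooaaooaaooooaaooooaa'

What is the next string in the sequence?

ooaaooooaaooaaooooaaooooaaooaaooooaaooaaoo

Each term (from the third on) is the previous term followed by the one before it: term 3 = oo·aa = ooaa.
So term 8 is ooaaooooaaooaaooooaaooooaa·ooaaooooaaooaaoo.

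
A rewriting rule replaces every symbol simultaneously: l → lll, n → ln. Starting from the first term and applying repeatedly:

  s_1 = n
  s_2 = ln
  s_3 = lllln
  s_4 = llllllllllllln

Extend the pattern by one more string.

Replace each of the 14 characters of llllllllllllln in place — lll lll lll lll lll lll lll lll lll lll lll lll lll ln — and concatenate.

lllllllllllllllllllllllllllllllllllllllln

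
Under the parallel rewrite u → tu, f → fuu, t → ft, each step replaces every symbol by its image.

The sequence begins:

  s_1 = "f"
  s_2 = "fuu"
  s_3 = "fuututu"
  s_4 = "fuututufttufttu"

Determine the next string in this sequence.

φ(fuututufttufttu) expands symbol-by-symbol to fuu tu tu ft tu ft tu fuu ft ft tu fuu ft ft tu; joining the 15 pieces gives the next term.

fuututufttufttufuuftfttufuuftfttu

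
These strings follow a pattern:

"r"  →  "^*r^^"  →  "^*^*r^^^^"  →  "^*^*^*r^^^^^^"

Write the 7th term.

^*^*^*^*^*^*r^^^^^^^^^^^^

s(k+1) = ^*·s(k)·^^, so each term gains ^* as a prefix and ^^ as a suffix.
From ^*^*^*r^^^^^^, 3 further steps: ^*^*^*r^^^^^^ → ^*^*^*^*r^^^^^^^^ → ^*^*^*^*^*r^^^^^^^^^^ → (answer).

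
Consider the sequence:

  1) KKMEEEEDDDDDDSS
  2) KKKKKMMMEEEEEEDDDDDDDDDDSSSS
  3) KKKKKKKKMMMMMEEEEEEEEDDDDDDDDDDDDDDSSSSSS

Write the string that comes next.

Reading off run lengths: K runs 2, 5, 8; M runs 1, 3, 5; E runs 4, 6, 8; D runs 6, 10, 14; S runs 2, 4, 6 — each is linear in n (n = 1, 2, …).
For the next term, n = 4, so the run lengths are 11, 7, 10, 18, 8.

KKKKKKKKKKKMMMMMMMEEEEEEEEEEDDDDDDDDDDDDDDDDDDSSSSSSSS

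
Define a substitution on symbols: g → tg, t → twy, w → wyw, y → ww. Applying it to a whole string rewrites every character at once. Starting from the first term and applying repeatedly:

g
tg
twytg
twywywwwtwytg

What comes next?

Rewriting the 13 symbols of twywywwwtwytg one by one yields twy wyw ww wyw ww wyw wyw wyw twy wyw ww twy tg; concatenated:

twywywwwwywwwwywwywwywtwywywwwtwytg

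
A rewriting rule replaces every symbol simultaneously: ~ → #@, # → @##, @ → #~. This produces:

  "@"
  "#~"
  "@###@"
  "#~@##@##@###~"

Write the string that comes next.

Rewriting the 13 symbols of #~@##@##@###~ one by one yields @## #@ #~ @## @## #~ @## @## #~ @## @## @## #@; concatenated:

@###@#~@##@###~@##@###~@##@##@###@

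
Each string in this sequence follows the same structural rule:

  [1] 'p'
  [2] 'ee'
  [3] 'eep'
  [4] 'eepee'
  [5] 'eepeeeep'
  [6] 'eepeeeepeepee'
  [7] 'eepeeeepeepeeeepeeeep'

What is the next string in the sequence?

eepeeeepeepeeeepeeeepeepeeeepeepee

This is a Fibonacci-style word recurrence s(k) = s(k−1)·s(k−2): e.g. ee·p = eep.
So term 8 is eepeeeepeepeeeepeeeep·eepeeeepeepee.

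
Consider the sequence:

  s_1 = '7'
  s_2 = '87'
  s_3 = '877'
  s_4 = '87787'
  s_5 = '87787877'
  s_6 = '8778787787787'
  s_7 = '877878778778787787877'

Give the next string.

From term 3 onward, concatenate the last term with the second-to-last: 87·7 = 877, 877·87 = 87787, …
The next term joins 877878778778787787877 and 8778787787787.

8778787787787877878778778787787787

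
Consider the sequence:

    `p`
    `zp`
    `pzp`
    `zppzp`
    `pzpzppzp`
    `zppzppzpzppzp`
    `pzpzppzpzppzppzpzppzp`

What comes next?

zppzppzpzppzppzpzppzpzppzppzpzppzp

Each term (from the third on) is the two preceding terms concatenated in order: term 3 = p·zp = pzp.
Continuing: zppzppzpzppzp · pzpzppzpzppzppzpzppzp gives term 8.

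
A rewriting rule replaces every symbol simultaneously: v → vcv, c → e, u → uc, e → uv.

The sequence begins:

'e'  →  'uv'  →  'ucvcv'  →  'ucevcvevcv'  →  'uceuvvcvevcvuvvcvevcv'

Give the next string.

Rewriting the 21 symbols of uceuvvcvevcvuvvcvevcv one by one yields uc e uv uc vcv vcv e vcv uv vcv e vcv uc vcv vcv e vcv uv vcv e vcv; concatenated:

uceuvucvcvvcvevcvuvvcvevcvucvcvvcvevcvuvvcvevcv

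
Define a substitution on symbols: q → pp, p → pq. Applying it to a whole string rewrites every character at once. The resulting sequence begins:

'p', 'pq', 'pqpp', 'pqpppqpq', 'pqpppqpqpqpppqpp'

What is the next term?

Applying the rule to each of the 16 symbols of pqpppqpqpqpppqpp gives the pieces pq pp pq pq pq pp pq pp pq pp pq pq pq pp pq pq, which concatenate to the answer.

pqpppqpqpqpppqpppqpppqpqpqpppqpq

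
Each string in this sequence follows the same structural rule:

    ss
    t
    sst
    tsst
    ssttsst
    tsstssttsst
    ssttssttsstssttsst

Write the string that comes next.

This is a Fibonacci-style word recurrence s(k) = s(k−2)·s(k−1): e.g. ss·t = sst.
The next term joins tsstssttsst and ssttssttsstssttsst.

tsstssttsstssttssttsstssttsst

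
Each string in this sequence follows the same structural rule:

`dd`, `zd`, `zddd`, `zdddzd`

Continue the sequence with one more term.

zdddzdzddd

This is a Fibonacci-style word recurrence s(k) = s(k−1)·s(k−2): e.g. zd·dd = zddd.
The next term joins zdddzd and zddd.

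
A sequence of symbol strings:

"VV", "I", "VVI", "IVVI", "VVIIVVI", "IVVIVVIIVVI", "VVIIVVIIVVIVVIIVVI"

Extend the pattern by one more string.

IVVIVVIIVVIVVIIVVIIVVIVVIIVVI

Each term (from the third on) is the two preceding terms concatenated in order: term 3 = VV·I = VVI.
Continuing: IVVIVVIIVVI · VVIIVVIIVVIVVIIVVI gives term 8.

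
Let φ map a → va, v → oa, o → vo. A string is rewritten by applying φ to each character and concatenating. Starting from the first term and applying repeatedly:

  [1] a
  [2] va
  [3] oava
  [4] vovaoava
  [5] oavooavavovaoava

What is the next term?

Rewriting the 16 symbols of oavooavavovaoava one by one yields vo va oa vo vo va oa va oa vo oa va vo va oa va; concatenated:

vovaoavovovaoavaoavooavavovaoava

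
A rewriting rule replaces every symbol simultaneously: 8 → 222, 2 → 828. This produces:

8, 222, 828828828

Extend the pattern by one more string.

Expanding 828828828: 8→222, 2→828, 8→222, 8→222, 2→828, 8→222, 8→222, 2→828, 8→222. Concatenated: 222 828 222 222 828 222 222 828 222.

222828222222828222222828222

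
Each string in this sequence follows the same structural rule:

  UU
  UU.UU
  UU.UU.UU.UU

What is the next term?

s(k+1) = s(k)·.·s(k) — each term doubles the last with '.' between the halves.
Doubling UU.UU.UU.UU with '.' between the halves:

UU.UU.UU.UU.UU.UU.UU.UU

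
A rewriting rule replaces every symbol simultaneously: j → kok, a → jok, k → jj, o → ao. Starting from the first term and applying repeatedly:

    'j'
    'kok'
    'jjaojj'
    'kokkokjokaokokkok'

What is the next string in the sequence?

Replace each of the 17 characters of kokkokjokaokokkok in place — jj ao jj jj ao jj kok ao jj jok ao jj ao jj jj ao jj — and concatenate.

jjaojjjjaojjkokaojjjokaojjaojjjjaojj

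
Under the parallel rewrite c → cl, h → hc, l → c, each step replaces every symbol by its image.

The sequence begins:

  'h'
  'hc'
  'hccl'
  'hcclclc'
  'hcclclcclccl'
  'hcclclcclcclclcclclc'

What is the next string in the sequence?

Applying the rule to each of the 20 symbols of hcclclcclcclclcclclc gives the pieces hc cl cl c cl c cl cl c cl cl c cl c cl cl c cl c cl, which concatenate to the answer.

hcclclcclcclclcclclcclcclclcclccl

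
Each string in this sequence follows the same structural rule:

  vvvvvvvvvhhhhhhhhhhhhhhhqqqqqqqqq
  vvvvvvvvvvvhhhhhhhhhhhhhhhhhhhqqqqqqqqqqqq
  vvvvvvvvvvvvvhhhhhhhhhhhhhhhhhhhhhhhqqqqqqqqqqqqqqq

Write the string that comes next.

vvvvvvvvvvvvvvvhhhhhhhhhhhhhhhhhhhhhhhhhhhqqqqqqqqqqqqqqqqqq

Each string has the form v^{2n+3} h^{4n+3} q^{3n}, where the shown terms are n = 3, 4, 5.
At n = 6 the blocks have lengths 15, 27, 18.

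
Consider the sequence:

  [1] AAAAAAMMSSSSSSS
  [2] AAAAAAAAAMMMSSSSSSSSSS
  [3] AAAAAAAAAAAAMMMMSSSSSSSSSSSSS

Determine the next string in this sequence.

AAAAAAAAAAAAAAAMMMMMSSSSSSSSSSSSSSSS

The n-th term is 3n A's then n M's then 3n+1 S's, where the shown terms are n = 2, 3, 4.
Setting n = 5 gives 15, 5, 16 characters in each block.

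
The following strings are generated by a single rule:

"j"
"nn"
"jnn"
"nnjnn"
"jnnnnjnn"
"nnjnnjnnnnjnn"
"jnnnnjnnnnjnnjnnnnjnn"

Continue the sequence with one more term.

From term 3 onward, concatenate the second-to-last term with the last: j·nn = jnn, nn·jnn = nnjnn, …
The next term joins nnjnnjnnnnjnn and jnnnnjnnnnjnnjnnnnjnn.

nnjnnjnnnnjnnjnnnnjnnnnjnnjnnnnjnn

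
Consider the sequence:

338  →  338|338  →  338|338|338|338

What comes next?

Every step duplicates the string with '|' between the halves.
Doubling 338|338|338|338 with '|' between the halves:

338|338|338|338|338|338|338|338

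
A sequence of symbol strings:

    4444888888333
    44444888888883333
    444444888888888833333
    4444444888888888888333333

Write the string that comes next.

Each string has the form 4^{n+1} 8^{2n} 3^{n}, where the shown terms are n = 3, 4, 5, 6.
For the next term, n = 7, so the run lengths are 8, 14, 7.

44444444888888888888883333333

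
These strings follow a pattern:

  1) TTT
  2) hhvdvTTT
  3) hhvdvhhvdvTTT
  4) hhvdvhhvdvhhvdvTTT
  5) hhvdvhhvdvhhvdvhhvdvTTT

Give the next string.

The strings grow by a fixed prefix hhvdv each time.
One more step from hhvdvhhvdvhhvdvhhvdvTTT gives the answer.

hhvdvhhvdvhhvdvhhvdvhhvdvTTT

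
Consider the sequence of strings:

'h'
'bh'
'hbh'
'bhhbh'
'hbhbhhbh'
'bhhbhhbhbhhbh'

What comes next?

hbhbhhbhbhhbhhbhbhhbh

From term 3 onward, concatenate the second-to-last term with the last: h·bh = hbh, bh·hbh = bhhbh, …
So term 7 is hbhbhhbh·bhhbhhbhbhhbh.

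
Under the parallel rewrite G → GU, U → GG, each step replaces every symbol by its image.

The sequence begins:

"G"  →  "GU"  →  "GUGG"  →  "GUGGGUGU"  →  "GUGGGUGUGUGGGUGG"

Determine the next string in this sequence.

GUGGGUGUGUGGGUGGGUGGGUGUGUGGGUGU

Replace each of the 16 characters of GUGGGUGUGUGGGUGG in place — GU GG GU GU GU GG GU GG GU GG GU GU GU GG GU GU — and concatenate.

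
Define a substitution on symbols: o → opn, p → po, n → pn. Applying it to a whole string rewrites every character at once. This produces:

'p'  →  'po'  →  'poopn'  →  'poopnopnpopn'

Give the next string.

Expanding poopnopnpopn: p→po, o→opn, o→opn, p→po, n→pn, o→opn, p→po, n→pn, p→po, o→opn, p→po, n→pn. Concatenated: po opn opn po pn opn po pn po opn po pn.

poopnopnpopnopnpopnpoopnpopn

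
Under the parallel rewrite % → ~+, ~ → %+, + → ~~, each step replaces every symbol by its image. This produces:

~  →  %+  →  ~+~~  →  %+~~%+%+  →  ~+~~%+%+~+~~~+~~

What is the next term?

%+~~%+%+~+~~~+~~%+~~%+%+%+~~%+%+

Replace each of the 16 characters of ~+~~%+%+~+~~~+~~ in place — %+ ~~ %+ %+ ~+ ~~ ~+ ~~ %+ ~~ %+ %+ %+ ~~ %+ %+ — and concatenate.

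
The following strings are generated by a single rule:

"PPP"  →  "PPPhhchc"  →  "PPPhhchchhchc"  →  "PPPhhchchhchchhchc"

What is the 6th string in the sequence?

The strings grow by a fixed suffix hhchc each time.
From PPPhhchchhchchhchc, 2 further steps: PPPhhchchhchchhchc → PPPhhchchhchchhchchhchc → (answer).

PPPhhchchhchchhchchhchchhchc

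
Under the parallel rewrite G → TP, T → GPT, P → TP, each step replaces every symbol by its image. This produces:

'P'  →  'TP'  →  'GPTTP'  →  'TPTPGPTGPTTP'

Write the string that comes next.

Apply φ to TPTPGPTGPTTP symbol by symbol: T→GPT, P→TP, T→GPT, P→TP, G→TP, P→TP, T→GPT, G→TP, P→TP, T→GPT, T→GPT, P→TP; joined: GPT TP GPT TP TP TP GPT TP TP GPT GPT TP.

GPTTPGPTTPTPTPGPTTPTPGPTGPTTP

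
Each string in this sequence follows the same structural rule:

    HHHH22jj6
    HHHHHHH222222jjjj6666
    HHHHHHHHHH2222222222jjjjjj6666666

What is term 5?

HHHHHHHHHHHHHHHH222222222222222222jjjjjjjjjj6666666666666

The n-th term is 3n+1 H's then 4n-2 2's then 2n j's then 3n-2 6's (n = 1, 2, …).
For term 5, n = 5, so the run lengths are 16, 18, 10, 13.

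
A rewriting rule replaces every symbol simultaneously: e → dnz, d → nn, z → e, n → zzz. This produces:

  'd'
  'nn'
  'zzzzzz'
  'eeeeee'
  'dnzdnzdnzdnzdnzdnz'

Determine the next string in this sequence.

Rewriting the 18 symbols of dnzdnzdnzdnzdnzdnz one by one yields nn zzz e nn zzz e nn zzz e nn zzz e nn zzz e nn zzz e; concatenated:

nnzzzennzzzennzzzennzzzennzzzennzzze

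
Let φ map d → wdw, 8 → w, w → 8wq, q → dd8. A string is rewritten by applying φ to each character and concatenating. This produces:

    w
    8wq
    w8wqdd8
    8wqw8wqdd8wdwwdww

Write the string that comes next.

Rewriting the 17 symbols of 8wqw8wqdd8wdwwdww one by one yields w 8wq dd8 8wq w 8wq dd8 wdw wdw w 8wq wdw 8wq 8wq wdw 8wq 8wq; concatenated:

w8wqdd88wqw8wqdd8wdwwdww8wqwdw8wq8wqwdw8wq8wq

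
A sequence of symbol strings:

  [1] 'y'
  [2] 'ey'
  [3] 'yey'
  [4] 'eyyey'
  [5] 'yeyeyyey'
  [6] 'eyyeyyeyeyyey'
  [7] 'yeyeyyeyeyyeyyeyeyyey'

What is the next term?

eyyeyyeyeyyeyyeyeyyeyeyyeyyeyeyyey

From term 3 onward, concatenate the second-to-last term with the last: y·ey = yey, ey·yey = eyyey, …
So term 8 is eyyeyyeyeyyey·yeyeyyeyeyyeyyeyeyyey.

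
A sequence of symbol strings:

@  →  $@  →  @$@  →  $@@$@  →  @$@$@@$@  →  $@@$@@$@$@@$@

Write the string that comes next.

This is a Fibonacci-style word recurrence s(k) = s(k−2)·s(k−1): e.g. @·$@ = @$@.
The next term joins @$@$@@$@ and $@@$@@$@$@@$@.

@$@$@@$@$@@$@@$@$@@$@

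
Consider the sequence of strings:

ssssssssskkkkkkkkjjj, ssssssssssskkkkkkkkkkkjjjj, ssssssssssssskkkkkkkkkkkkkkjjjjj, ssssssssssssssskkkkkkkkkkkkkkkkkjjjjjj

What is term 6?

ssssssssssssssssssskkkkkkkkkkkkkkkkkkkkkkkjjjjjjjj

The n-th term is 2n+3 s's then 3n-1 k's then n j's, where the shown terms are n = 3, 4, 5, 6.
At n = 8 the blocks have lengths 19, 23, 8.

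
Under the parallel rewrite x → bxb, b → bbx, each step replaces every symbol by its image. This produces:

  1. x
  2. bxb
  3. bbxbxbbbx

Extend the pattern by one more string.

Rewriting each symbol of bbxbxbbbx: b→bbx, b→bbx, x→bxb, b→bbx, x→bxb, b→bbx, b→bbx, b→bbx, x→bxb, which concatenates to bbx bbx bxb bbx bxb bbx bbx bbx bxb.

bbxbbxbxbbbxbxbbbxbbxbbxbxb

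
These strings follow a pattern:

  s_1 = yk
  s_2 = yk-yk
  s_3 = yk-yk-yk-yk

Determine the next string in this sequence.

Each string is two copies of the previous one joined by '-'.
Doubling yk-yk-yk-yk with '-' between the halves:

yk-yk-yk-yk-yk-yk-yk-yk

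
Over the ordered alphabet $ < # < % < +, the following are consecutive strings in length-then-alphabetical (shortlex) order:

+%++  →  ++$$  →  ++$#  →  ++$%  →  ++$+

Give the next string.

++#$

Treat ++$+ as a base-4 numeral over the given alphabet and add one, carrying through any trailing +'s.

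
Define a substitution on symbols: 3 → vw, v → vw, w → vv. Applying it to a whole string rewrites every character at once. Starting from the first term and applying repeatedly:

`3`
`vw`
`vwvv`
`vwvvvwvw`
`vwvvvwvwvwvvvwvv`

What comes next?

φ(vwvvvwvwvwvvvwvv) expands symbol-by-symbol to vw vv vw vw vw vv vw vv vw vv vw vw vw vv vw vw; joining the 16 pieces gives the next term.

vwvvvwvwvwvvvwvvvwvvvwvwvwvvvwvw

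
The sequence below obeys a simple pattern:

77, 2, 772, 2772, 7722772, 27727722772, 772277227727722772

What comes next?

27727722772772277227727722772

From term 3 onward, concatenate the second-to-last term with the last: 77·2 = 772, 2·772 = 2772, …
So term 8 is 27727722772·772277227727722772.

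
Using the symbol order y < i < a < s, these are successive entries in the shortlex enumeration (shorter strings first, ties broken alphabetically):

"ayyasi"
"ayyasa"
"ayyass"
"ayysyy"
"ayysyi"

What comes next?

Treat ayysyi as a base-4 numeral over the given alphabet and add one, carrying through any trailing s's.

ayysya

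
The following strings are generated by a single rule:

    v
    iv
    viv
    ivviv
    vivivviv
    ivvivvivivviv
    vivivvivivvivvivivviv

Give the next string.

This is a Fibonacci-style word recurrence s(k) = s(k−2)·s(k−1): e.g. v·iv = viv.
So term 8 is ivvivvivivviv·vivivvivivvivvivivviv.

ivvivvivivvivvivivvivivvivvivivviv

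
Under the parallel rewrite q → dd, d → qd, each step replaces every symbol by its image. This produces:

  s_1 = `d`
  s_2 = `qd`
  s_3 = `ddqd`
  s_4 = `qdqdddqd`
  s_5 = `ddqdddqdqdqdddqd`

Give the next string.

Rewriting the 16 symbols of ddqdddqdqdqdddqd one by one yields qd qd dd qd qd qd dd qd dd qd dd qd qd qd dd qd; concatenated:

qdqdddqdqdqdddqdddqdddqdqdqdddqd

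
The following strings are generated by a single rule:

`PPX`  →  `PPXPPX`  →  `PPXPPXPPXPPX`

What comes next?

Every step duplicates the string.
Doubling PPXPPXPPXPPX:

PPXPPXPPXPPXPPXPPXPPXPPX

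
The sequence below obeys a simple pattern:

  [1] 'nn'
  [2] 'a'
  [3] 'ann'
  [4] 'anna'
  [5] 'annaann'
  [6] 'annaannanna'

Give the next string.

From term 3 onward, concatenate the last term with the second-to-last: a·nn = ann, ann·a = anna, …
The next term joins annaannanna and annaann.

annaannannaannaann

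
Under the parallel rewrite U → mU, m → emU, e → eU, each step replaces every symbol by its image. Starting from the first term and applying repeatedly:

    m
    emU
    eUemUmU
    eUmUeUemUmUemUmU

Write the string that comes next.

Rewriting the 16 symbols of eUmUeUemUmUemUmU one by one yields eU mU emU mU eU mU eU emU mU emU mU eU emU mU emU mU; concatenated:

eUmUemUmUeUmUeUemUmUemUmUeUemUmUemUmU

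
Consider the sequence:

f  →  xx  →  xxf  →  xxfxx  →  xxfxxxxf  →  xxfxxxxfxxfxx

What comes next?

Each term (from the third on) is the previous term followed by the one before it: term 3 = xx·f = xxf.
So term 7 is xxfxxxxfxxfxx·xxfxxxxf.

xxfxxxxfxxfxxxxfxxxxf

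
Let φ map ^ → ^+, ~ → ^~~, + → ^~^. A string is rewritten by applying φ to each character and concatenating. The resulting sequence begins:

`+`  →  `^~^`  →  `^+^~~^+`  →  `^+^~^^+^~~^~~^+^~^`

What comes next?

Rewriting the 18 symbols of ^+^~^^+^~~^~~^+^~^ one by one yields ^+ ^~^ ^+ ^~~ ^+ ^+ ^~^ ^+ ^~~ ^~~ ^+ ^~~ ^~~ ^+ ^~^ ^+ ^~~ ^+; concatenated:

^+^~^^+^~~^+^+^~^^+^~~^~~^+^~~^~~^+^~^^+^~~^+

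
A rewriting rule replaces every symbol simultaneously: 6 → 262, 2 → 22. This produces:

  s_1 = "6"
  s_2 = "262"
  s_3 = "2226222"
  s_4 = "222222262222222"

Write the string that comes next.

φ(222222262222222) expands symbol-by-symbol to 22 22 22 22 22 22 22 262 22 22 22 22 22 22 22; joining the 15 pieces gives the next term.

2222222222222226222222222222222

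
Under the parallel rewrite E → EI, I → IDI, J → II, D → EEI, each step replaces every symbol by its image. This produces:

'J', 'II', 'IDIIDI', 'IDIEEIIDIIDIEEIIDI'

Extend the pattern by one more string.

IDIEEIIDIEIEIIDIIDIEEIIDIIDIEEIIDIEIEIIDIIDIEEIIDI

Replace each of the 18 characters of IDIEEIIDIIDIEEIIDI in place — IDI EEI IDI EI EI IDI IDI EEI IDI IDI EEI IDI EI EI IDI IDI EEI IDI — and concatenate.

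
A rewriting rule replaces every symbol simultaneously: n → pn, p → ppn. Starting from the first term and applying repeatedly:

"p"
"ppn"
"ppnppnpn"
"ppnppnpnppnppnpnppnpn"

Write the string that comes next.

φ(ppnppnpnppnppnpnppnpn) expands symbol-by-symbol to ppn ppn pn ppn ppn pn ppn pn ppn ppn pn ppn ppn pn ppn pn ppn ppn pn ppn pn; joining the 21 pieces gives the next term.

ppnppnpnppnppnpnppnpnppnppnpnppnppnpnppnpnppnppnpnppnpn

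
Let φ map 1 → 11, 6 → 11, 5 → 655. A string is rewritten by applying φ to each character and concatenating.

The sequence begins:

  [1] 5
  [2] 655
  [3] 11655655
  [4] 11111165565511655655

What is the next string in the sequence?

111111111111116556551165565511111165565511655655

Replace each of the 20 characters of 11111165565511655655 in place — 11 11 11 11 11 11 11 655 655 11 655 655 11 11 11 655 655 11 655 655 — and concatenate.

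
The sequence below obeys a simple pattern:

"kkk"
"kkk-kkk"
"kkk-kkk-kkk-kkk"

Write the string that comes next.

Every step duplicates the string with '-' between the halves.
Doubling kkk-kkk-kkk-kkk with '-' between the halves:

kkk-kkk-kkk-kkk-kkk-kkk-kkk-kkk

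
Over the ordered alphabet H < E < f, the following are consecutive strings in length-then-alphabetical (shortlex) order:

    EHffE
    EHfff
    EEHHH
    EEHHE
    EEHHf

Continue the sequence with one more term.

EEHEH

Find the rightmost character of EEHHf below f, bump it to the next letter, and reset everything to its right to H.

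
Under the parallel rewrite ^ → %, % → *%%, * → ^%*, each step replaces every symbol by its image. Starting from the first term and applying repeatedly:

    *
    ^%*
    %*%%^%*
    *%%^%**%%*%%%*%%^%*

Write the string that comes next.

Applying the rule to each of the 19 symbols of *%%^%**%%*%%%*%%^%* gives the pieces ^%* *%% *%% % *%% ^%* ^%* *%% *%% ^%* *%% *%% *%% ^%* *%% *%% % *%% ^%*, which concatenate to the answer.

^%**%%*%%%*%%^%*^%**%%*%%^%**%%*%%*%%^%**%%*%%%*%%^%*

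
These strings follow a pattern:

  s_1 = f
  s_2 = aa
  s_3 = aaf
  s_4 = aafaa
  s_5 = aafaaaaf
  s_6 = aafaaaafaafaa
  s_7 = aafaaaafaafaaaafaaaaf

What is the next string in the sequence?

Each term (from the third on) is the previous term followed by the one before it: term 3 = aa·f = aaf.
Continuing: aafaaaafaafaaaafaaaaf · aafaaaafaafaa gives term 8.

aafaaaafaafaaaafaaaafaafaaaafaafaa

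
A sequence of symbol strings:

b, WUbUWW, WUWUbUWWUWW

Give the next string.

WUWUWUbUWWUWWUWW

Each term wraps the previous one in WU on the left and UWW on the right.
One more step from WUWUbUWWUWW gives the answer.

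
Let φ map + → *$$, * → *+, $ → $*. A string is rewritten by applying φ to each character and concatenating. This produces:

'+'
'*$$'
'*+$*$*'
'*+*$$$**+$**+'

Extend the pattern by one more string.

Rewriting the 13 symbols of *+*$$$**+$**+ one by one yields *+ *$$ *+ $* $* $* *+ *+ *$$ $* *+ *+ *$$; concatenated:

*+*$$*+$*$*$**+*+*$$$**+*+*$$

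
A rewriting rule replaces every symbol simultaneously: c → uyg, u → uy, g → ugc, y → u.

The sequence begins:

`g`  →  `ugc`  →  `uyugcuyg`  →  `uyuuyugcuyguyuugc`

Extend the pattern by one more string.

uyuuyuyuuyugcuyguyuugcuyuuyuyugcuyg

Replace each of the 17 characters of uyuuyugcuyguyuugc in place — uy u uy uy u uy ugc uyg uy u ugc uy u uy uy ugc uyg — and concatenate.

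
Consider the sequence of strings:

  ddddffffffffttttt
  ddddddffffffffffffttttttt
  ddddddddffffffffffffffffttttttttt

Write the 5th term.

Each string has the form d^{2n} f^{4n} t^{2n+1}, where the shown terms are n = 2, 3, 4.
Setting n = 6 gives 12, 24, 13 characters in each block.

ddddddddddddffffffffffffffffffffffffttttttttttttt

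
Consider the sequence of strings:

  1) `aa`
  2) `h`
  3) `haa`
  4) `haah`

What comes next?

haahhaa

This is a Fibonacci-style word recurrence s(k) = s(k−1)·s(k−2): e.g. h·aa = haa.
So term 5 is haah·haa.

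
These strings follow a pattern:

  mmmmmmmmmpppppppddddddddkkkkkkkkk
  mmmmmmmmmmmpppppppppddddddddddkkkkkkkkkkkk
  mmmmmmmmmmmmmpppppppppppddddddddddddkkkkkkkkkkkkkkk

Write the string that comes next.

Term n consists of 2n+3 m's, followed by 2n+1 p's, followed by 2n+2 d's, followed by 3n k's, where the shown terms are n = 3, 4, 5.
At n = 6 the blocks have lengths 15, 13, 14, 18.

mmmmmmmmmmmmmmmpppppppppppppddddddddddddddkkkkkkkkkkkkkkkkkk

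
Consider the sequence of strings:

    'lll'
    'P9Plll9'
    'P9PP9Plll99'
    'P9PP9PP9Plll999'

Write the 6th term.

Each term wraps the previous one in P9P on the left and 9 on the right.
From P9PP9PP9Plll999, 2 further steps: P9PP9PP9Plll999 → P9PP9PP9PP9Plll9999 → (answer).

P9PP9PP9PP9PP9Plll99999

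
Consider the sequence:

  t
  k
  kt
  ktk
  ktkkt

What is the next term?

ktkktktk

Each term (from the third on) is the previous term followed by the one before it: term 3 = k·t = kt.
So term 6 is ktkkt·ktk.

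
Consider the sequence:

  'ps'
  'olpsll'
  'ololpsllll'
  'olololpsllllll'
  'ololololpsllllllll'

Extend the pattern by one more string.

Every step adds ol to the front and ll to the end of the previous string.
Applying this once more to ololololpsllllllll:

olololololpsllllllllll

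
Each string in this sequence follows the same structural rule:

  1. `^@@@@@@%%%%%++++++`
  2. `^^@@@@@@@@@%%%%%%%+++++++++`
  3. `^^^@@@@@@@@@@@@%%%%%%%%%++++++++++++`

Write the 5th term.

^^^^^@@@@@@@@@@@@@@@@@@%%%%%%%%%%%%%++++++++++++++++++

Term n consists of n-1 ^'s, followed by 3n @'s, followed by 2n+1 %'s, followed by 3n +'s, where the shown terms are n = 2, 3, 4.
At n = 6 the blocks have lengths 5, 18, 13, 18.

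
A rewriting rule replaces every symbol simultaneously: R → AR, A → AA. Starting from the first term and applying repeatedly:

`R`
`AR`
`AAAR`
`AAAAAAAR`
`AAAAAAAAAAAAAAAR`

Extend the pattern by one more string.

Applying the rule to each of the 16 symbols of AAAAAAAAAAAAAAAR gives the pieces AA AA AA AA AA AA AA AA AA AA AA AA AA AA AA AR, which concatenate to the answer.

AAAAAAAAAAAAAAAAAAAAAAAAAAAAAAAR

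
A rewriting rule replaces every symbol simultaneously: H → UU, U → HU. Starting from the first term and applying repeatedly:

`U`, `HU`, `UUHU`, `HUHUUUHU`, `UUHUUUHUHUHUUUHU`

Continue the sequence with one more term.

HUHUUUHUHUHUUUHUUUHUUUHUHUHUUUHU

Replace each of the 16 characters of UUHUUUHUHUHUUUHU in place — HU HU UU HU HU HU UU HU UU HU UU HU HU HU UU HU — and concatenate.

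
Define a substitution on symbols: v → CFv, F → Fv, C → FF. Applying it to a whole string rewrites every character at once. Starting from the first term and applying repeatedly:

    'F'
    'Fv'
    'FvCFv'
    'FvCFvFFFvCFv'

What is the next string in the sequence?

Expanding FvCFvFFFvCFv: F→Fv, v→CFv, C→FF, F→Fv, v→CFv, F→Fv, F→Fv, F→Fv, v→CFv, C→FF, F→Fv, v→CFv. Concatenated: Fv CFv FF Fv CFv Fv Fv Fv CFv FF Fv CFv.

FvCFvFFFvCFvFvFvFvCFvFFFvCFv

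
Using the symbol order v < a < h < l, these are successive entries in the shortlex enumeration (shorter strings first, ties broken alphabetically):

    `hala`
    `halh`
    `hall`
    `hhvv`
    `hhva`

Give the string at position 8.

Advancing 3 positions from hhva through hhva → hhvh → hhvl reaches term 8.

hhav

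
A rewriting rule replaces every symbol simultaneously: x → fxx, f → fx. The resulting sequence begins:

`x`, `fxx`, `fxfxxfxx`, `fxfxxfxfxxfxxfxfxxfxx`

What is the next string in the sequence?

Applying the rule to each of the 21 symbols of fxfxxfxfxxfxxfxfxxfxx gives the pieces fx fxx fx fxx fxx fx fxx fx fxx fxx fx fxx fxx fx fxx fx fxx fxx fx fxx fxx, which concatenate to the answer.

fxfxxfxfxxfxxfxfxxfxfxxfxxfxfxxfxxfxfxxfxfxxfxxfxfxxfxx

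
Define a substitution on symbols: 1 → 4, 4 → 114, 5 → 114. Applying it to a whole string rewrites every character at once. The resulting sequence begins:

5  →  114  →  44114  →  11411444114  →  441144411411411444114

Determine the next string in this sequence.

Applying the rule to each of the 21 symbols of 441144411411411444114 gives the pieces 114 114 4 4 114 114 114 4 4 114 4 4 114 4 4 114 114 114 4 4 114, which concatenate to the answer.

1141144411411411444114441144411411411444114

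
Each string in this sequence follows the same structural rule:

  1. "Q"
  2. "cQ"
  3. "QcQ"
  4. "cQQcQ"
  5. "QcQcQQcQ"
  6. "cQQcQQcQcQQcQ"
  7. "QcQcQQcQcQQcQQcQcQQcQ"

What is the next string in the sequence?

Each term (from the third on) is the two preceding terms concatenated in order: term 3 = Q·cQ = QcQ.
So term 8 is cQQcQQcQcQQcQ·QcQcQQcQcQQcQQcQcQQcQ.

cQQcQQcQcQQcQQcQcQQcQcQQcQQcQcQQcQ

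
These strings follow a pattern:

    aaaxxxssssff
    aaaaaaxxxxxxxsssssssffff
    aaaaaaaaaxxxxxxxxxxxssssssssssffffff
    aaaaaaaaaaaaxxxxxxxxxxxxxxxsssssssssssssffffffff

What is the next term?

aaaaaaaaaaaaaaaxxxxxxxxxxxxxxxxxxxssssssssssssssssffffffffff

Reading off run lengths: a runs 3, 6, 9, 12; x runs 3, 7, 11, 15; s runs 4, 7, 10, 13; f runs 2, 4, 6, 8 — each is linear in n (n = 1, 2, …).
For the next term, n = 5, so the run lengths are 15, 19, 16, 10.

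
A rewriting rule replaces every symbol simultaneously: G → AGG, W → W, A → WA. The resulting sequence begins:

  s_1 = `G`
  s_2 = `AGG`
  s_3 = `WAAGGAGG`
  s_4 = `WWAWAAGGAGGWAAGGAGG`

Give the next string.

WWWAWWAWAAGGAGGWAAGGAGGWWAWAAGGAGGWAAGGAGG

Replace each of the 19 characters of WWAWAAGGAGGWAAGGAGG in place — W W WA W WA WA AGG AGG WA AGG AGG W WA WA AGG AGG WA AGG AGG — and concatenate.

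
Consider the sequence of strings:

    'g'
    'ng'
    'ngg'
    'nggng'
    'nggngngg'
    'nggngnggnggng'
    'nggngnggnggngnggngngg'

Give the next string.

nggngnggnggngnggngnggnggngnggnggng

Each term (from the third on) is the previous term followed by the one before it: term 3 = ng·g = ngg.
Continuing: nggngnggnggngnggngngg · nggngnggnggng gives term 8.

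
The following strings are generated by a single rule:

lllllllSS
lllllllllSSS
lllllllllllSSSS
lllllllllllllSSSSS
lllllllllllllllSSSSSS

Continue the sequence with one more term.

lllllllllllllllllSSSSSSS

Reading off run lengths: l runs 7, 9, 11, 13, 15; S runs 2, 3, 4, 5, 6 — each is linear in n, where the shown terms are n = 3, 4, 5, 6, 7.
For the next term, n = 8, so the run lengths are 17, 7.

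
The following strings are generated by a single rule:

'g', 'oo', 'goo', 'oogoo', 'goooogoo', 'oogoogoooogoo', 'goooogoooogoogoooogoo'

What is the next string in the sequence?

This is a Fibonacci-style word recurrence s(k) = s(k−2)·s(k−1): e.g. g·oo = goo.
Continuing: oogoogoooogoo · goooogoooogoogoooogoo gives term 8.

oogoogoooogoogoooogoooogoogoooogoo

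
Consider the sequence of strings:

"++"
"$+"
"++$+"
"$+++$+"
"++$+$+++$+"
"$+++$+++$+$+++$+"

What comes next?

This is a Fibonacci-style word recurrence s(k) = s(k−2)·s(k−1): e.g. ++·$+ = ++$+.
The next term joins ++$+$+++$+ and $+++$+++$+$+++$+.

++$+$+++$+$+++$+++$+$+++$+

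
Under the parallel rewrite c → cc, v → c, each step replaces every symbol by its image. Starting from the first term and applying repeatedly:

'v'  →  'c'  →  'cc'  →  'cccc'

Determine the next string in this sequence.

Rewriting each symbol of cccc: c→cc, c→cc, c→cc, c→cc, which concatenates to cc cc cc cc.

cccccccc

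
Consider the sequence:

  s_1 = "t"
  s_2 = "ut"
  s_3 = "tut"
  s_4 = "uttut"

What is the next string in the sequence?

tututtut

From term 3 onward, concatenate the second-to-last term with the last: t·ut = tut, ut·tut = uttut, …
So term 5 is tut·uttut.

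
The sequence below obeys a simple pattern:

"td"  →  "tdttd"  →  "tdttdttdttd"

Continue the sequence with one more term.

tdttdttdttdttdttdttdttd

s(k+1) = s(k)·t·s(k) — each term doubles the last with 't' between the halves.
So the next term is two copies of tdttdttdttd with 't' between the halves.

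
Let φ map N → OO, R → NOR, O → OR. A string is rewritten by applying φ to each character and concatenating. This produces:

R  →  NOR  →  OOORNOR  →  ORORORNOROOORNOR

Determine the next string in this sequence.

ORNORORNORORNOROOORNORORORORNOROOORNOR

φ(ORORORNOROOORNOR) expands symbol-by-symbol to OR NOR OR NOR OR NOR OO OR NOR OR OR OR NOR OO OR NOR; joining the 16 pieces gives the next term.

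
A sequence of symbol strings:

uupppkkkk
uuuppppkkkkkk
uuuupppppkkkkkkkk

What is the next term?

The n-th term is n u's then n+1 p's then 2n k's, where the shown terms are n = 2, 3, 4.
At n = 5 the blocks have lengths 5, 6, 10.

uuuuuppppppkkkkkkkkkk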